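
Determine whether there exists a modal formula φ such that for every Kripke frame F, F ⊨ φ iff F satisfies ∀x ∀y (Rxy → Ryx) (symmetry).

Yes: it is symmetry, defined by the B schema r → □◇r.

Yes — defined by r → □◇r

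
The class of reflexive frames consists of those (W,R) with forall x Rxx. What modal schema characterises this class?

The condition is reflexivity. The T schema □q → q defines it.
Suppose □q→q is valid. At any x set V(q)={w : Rxw}. Then □q holds at x, so q holds at x, i.e. Rxx.

□q → q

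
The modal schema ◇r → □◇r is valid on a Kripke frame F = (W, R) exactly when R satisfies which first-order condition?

Suppose ◇r→□◇r is valid. Take Rxy, Rxz and set V(r)={y}. Then ◇r at x, so □◇r at x, so ◇r at z, so some w with Rzw has r; w=y, i.e. Rzy. By symmetry of the argument, Ryz.
Conversely, any frame satisfying ∀x ∀y ∀z (Rxy ∧ Rxz → Ryz) validates the schema.
So the correspondent is the Euclidean property.

the Euclidean property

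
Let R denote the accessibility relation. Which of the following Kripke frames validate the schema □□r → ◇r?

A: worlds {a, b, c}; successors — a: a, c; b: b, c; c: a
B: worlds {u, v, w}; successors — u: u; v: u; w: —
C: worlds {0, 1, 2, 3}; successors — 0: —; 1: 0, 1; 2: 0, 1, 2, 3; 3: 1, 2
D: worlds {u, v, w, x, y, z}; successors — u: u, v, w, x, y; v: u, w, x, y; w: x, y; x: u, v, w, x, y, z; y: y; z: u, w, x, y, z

A, D

Frame correspondent (Sahlqvist): ∀x ∃w (xR²w ∧ xRw) — i.e. a generalized confluence (Geach) condition.
A: holds.
B: fails — at w but no t with wR²t and wRt.
C: fails — at 0 but no w with 0R²w and 0Rw.
D: holds.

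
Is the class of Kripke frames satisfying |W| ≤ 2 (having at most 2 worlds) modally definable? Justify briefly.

If a class were modally definable it would be closed under disjoint unions (Goldblatt–Thomason).
Any modal formula valid on each of 3 disjoint one-world frames is valid on their disjoint union (validity is preserved under disjoint unions). Each one-world frame has |W|=1≤2, but the union has |W|=3.
Hence having at most 2 worlds is not modally definable.

Not definable by any modal formula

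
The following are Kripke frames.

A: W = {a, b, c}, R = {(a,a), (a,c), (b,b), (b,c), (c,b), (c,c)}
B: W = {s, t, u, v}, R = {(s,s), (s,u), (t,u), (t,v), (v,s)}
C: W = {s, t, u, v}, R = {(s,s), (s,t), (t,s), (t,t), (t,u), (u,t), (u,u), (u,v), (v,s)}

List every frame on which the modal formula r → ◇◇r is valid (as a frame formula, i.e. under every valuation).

Frame correspondent (Sahlqvist): ∀x ∃w (x = w ∧ xR²w) — i.e. a generalized confluence (Geach) condition.
A: ✓.
B: fails — at t but no w with t=w and tR²w.
C: fails — at v but no w with v=w and vR²w.
Valid on: A.

A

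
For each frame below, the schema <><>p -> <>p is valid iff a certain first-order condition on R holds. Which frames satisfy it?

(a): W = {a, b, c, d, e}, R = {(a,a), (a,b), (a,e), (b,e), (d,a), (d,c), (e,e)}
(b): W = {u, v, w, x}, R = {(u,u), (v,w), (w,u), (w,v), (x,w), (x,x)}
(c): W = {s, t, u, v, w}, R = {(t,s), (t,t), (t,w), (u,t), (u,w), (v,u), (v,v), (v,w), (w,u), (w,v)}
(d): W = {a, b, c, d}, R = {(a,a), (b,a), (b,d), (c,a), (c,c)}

Frame correspondent (Sahlqvist): forall x forall y forall z (Rxy & Ryz -> Rxz) — i.e. transitivity.
(a): fails — Rda and Rab but not Rdb.
(b): fails — Rxw and Rwu but not Rxu.
(c): fails — Ruw and Rwu but not Ruu.
(d): holds.

(d)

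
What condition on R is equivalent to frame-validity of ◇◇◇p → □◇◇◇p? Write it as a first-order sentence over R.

This is a Sahlqvist (Geach-type) schema ◇^3□^0p → □^1◇^3p.
Minimal-valuation argument: fix x; take any y with xR^3y and any z with xR^1z. Set V(p) to the set of worlds R-reachable from y in exactly 0 steps. Then □^0p holds at y, so the antecedent holds at x; validity forces ◇^3p at z, giving a w with zR^3w and yR^0w.
First-order correspondent: ∀x ∀y ∀z ((xR³y ∧ xRz) → ∃w (y = w ∧ zR³w)).

∀x ∀y ∀z ((xR³y ∧ xRz) → ∃w (y = w ∧ zR³w))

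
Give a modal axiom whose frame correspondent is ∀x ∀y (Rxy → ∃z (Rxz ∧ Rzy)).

□□ψ → □ψ

This is density; the standard corresponding axiom is C4: □□ψ → □ψ.
Suppose □□ψ→□ψ is valid. Take Rxy and set V(ψ)={w : xR²w}. Then □□ψ at x, so □ψ at x, so ψ at y, i.e. ∃z(Rxz∧Rzy).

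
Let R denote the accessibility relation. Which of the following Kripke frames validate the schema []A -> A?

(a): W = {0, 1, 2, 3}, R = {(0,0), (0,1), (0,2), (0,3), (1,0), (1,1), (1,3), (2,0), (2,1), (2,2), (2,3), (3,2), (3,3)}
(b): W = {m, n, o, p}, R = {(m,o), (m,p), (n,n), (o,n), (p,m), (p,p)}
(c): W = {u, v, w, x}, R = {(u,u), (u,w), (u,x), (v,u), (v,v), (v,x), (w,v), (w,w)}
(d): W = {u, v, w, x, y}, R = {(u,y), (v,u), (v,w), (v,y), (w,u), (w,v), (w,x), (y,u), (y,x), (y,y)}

(a)

Frame correspondent (Sahlqvist): forall x Rxx — i.e. reflexivity.
(a): holds.
(b): fails — world m does not see itself.
(c): fails — world x does not see itself.
(d): fails — world u does not see itself.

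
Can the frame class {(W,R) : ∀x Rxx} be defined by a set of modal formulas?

This is a Sahlqvist condition; the T axiom □r → r defines it.

Yes — defined by □r → r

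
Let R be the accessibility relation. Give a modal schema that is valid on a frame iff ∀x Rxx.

The condition is reflexivity. The T schema □r → r defines it.
Suppose □r→r is valid. At any x set V(r)={w : Rxw}. Then □r holds at x, so r holds at x, i.e. Rxx.

□r → r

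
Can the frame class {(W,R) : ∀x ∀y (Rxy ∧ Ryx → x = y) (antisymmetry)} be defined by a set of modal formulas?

Any modally definable frame class is closed under surjective bounded morphisms.
The 6-cycle (worlds w0,w1,w2,w3,w4,w5 with w0→w1→w2→w3→w4→w5→w0) is antisymmetric. Sending even-indexed worlds to s and odd-indexed worlds to t is a surjective bounded morphism onto the two-world frame with s↔t, which is not antisymmetric.
Hence antisymmetry is not modally definable.

Not modally definable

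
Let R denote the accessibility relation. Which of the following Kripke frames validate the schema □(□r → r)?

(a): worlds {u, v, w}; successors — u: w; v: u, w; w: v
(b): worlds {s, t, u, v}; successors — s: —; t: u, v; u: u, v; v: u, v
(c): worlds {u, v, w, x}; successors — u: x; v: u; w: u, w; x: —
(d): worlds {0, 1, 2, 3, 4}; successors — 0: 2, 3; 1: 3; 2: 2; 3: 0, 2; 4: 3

(b)

This is the axiom for shift-reflexivity; its first-order frame correspondent is ∀x ∀y (Rxy → Ryy).
(a): fails — Rvu but not Ruu.
(b): ✓.
(c): fails — Rvu but not Ruu.
(d): fails — R43 but not R33.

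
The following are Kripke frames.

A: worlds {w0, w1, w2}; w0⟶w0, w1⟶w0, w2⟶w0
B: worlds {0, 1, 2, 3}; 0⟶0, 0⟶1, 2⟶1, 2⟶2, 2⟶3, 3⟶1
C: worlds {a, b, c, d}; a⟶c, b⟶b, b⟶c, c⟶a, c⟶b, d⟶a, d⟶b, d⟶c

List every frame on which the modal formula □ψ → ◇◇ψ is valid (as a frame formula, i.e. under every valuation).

Frame correspondent (Sahlqvist): ∀x ∃w (xRw ∧ xR²w) — i.e. a generalized confluence (Geach) condition.
A: condition met.
B: fails — at 1 but no w with 1Rw and 1R²w.
C: fails — at a but no w with aRw and aR²w.
Valid on: A.

A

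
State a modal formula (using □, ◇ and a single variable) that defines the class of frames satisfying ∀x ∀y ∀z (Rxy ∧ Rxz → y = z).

◇s → □s

This is partial functionality; the standard corresponding axiom is CD: ◇s → □s.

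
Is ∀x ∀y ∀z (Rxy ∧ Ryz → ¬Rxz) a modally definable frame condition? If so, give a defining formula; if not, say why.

If a class were modally definable it would be closed under surjective bounded morphisms (Goldblatt–Thomason).
The 7-cycle (worlds w0,w1,w2,w3,w4,w5,w6 with w0→w1→w2→w3→w4→w5→w6→w0) is intransitive. Mapping every world to a single reflexive point • is a surjective bounded morphism; the reflexive point is not intransitive (R••∧R•• but R••).
So the class is not modally definable.

Not definable by any modal formula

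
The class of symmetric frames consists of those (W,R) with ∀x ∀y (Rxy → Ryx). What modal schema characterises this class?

The condition is symmetry. The B schema p → □◇p defines it.
Suppose p→□◇p is valid. Take Rxy and set V(p)={x}. Then p at x, so □◇p at x, so ◇p at y, so some z with Ryz has p; z=x, i.e. Ryx.

p → □◇p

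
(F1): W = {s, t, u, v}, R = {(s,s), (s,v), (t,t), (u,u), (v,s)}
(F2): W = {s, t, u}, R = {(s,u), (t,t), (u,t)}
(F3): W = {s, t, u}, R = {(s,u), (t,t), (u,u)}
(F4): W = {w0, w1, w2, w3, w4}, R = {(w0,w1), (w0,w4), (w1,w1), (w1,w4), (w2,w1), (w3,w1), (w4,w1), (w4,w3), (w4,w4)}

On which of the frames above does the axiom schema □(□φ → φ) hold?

This is the axiom for shift-reflexivity; its first-order frame correspondent is ∀x ∀y (Rxy → Ryy).
(F1): fails — Rsv but not Rvv.
(F2): fails — Rsu but not Ruu.
(F3): ✓.
(F4): fails — Rw4w3 but not Rw3w3.

(F3)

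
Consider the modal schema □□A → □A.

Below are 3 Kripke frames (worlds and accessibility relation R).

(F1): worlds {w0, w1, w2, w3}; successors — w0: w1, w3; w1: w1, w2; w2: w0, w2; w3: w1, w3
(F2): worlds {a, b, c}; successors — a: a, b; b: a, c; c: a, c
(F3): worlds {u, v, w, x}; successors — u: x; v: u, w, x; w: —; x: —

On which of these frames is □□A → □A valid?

This is the axiom for density; its first-order frame correspondent is ∀x ∀y (Rxy → ∃z (Rxz ∧ Rzy)).
(F1): satisfies the condition.
(F2): satisfies the condition.
(F3): fails — Rvu but no z with Rvz and Rzu.
Valid on: (F1), (F2).

(F1), (F2)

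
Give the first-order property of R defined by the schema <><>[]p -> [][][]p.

This is a Sahlqvist (Geach-type) schema ◇^2□^1p → □^3◇^0p.
Minimal-valuation argument: fix x; take any y with xR^2y and any z with xR^3z. Set V(p) to the set of worlds R-reachable from y in exactly 1 step. Then □^1p holds at y, so the antecedent holds at x; validity forces ◇^0p at z, giving a w with zR^0w and yR^1w.
First-order correspondent: forall x forall y forall z ((x R^2 y & x R^3 z) -> exists w (yRw & z = w)).

forall x forall y forall z ((x R^2 y & x R^3 z) -> exists w (yRw & z = w))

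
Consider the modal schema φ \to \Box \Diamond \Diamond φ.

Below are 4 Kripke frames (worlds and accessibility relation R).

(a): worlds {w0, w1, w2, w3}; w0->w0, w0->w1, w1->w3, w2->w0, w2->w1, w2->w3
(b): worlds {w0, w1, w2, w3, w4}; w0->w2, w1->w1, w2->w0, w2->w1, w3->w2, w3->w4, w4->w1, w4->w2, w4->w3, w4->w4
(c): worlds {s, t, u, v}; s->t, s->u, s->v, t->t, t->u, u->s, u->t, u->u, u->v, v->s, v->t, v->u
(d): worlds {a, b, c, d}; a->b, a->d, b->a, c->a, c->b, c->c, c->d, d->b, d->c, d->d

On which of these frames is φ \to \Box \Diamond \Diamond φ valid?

The schema corresponds to a generalized confluence (Geach) condition: \forall x \forall z (xRz \to \exists w (x = w \wedge z R^2 w)).
(a): fails — w0Rw1 but no w with w0=w and w1R²w.
(b): fails — w0Rw2 but no w with w0=w and w2R²w.
(c): satisfies the condition.
(d): fails — aRb but no w with a=w and bR²w.
Valid on: (c).

(c)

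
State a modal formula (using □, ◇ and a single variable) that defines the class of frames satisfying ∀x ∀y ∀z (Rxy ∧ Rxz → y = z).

A defining formula is ◇q → □q (the CD axiom).
Suppose ◇q→□q is valid. Take Rxy, Rxz and set V(q)={y}. Then ◇q at x, so □q at x, so q at z, i.e. z=y.

◇q → □q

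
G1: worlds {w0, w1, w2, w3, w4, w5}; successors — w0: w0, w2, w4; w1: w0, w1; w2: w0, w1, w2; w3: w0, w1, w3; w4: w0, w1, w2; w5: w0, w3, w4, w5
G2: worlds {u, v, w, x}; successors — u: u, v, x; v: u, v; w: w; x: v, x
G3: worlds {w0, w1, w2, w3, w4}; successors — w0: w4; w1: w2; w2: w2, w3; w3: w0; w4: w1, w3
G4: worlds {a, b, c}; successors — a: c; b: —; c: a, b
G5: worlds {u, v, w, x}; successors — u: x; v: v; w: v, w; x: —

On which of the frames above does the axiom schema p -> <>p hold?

G2

This is the axiom for reflexivity; its first-order frame correspondent is forall x Rxx.
G1: fails — world w4 does not see itself.
G2: holds.
G3: fails — world w0 does not see itself.
G4: fails — world a does not see itself.
G5: fails — world u does not see itself.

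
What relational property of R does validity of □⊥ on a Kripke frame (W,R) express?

□⊥ is valid iff no world has any successor (otherwise □⊥ fails at any world with one).
Conversely, on a frame with emptiness of R the schema holds at every world under every valuation.
Frame condition: ∀x ∀y ¬Rxy.

emptiness of R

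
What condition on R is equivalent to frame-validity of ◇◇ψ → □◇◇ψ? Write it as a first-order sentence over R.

This is a Sahlqvist (Geach-type) schema ◇^2□^0ψ → □^1◇^2ψ.
First-order correspondent: ∀x ∀y ∀z ((xR²y ∧ xRz) → ∃w (y = w ∧ zR²w)).

∀x ∀y ∀z ((xR²y ∧ xRz) → ∃w (y = w ∧ zR²w))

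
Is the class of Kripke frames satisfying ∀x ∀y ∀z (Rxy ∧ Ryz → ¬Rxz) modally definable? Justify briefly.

Not definable by any modal formula

Modal frame validity is preserved under surjective bounded morphisms.
The 7-cycle (worlds s,t,u,v,w,x,y with s→t→u→v→w→x→y→s) is intransitive. Mapping every world to a single reflexive point • is a surjective bounded morphism; the reflexive point is not intransitive (R••∧R•• but R••).
Hence intransitivity is not modally definable.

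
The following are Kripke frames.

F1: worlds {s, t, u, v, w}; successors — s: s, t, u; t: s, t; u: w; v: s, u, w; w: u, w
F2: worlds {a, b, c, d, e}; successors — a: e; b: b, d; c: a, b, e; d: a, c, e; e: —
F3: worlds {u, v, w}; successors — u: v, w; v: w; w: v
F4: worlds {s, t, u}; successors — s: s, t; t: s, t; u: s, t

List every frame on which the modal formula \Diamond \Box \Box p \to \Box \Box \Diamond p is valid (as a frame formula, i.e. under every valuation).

F4

Frame correspondent (Sahlqvist): \forall x \forall y \forall z ((xRy \wedge x R^2 z) \to \exists w (y R^2 w \wedge zRw)) — i.e. a generalized confluence (Geach) condition.
F1: fails — sRt, sR²u but no w* with tR²w* and uRw*.
F2: fails — bRb, bR²e but no w with bR²w and eRw.
F3: fails — uRv, uR²v but no t with vR²t and vRt.
F4: ✓.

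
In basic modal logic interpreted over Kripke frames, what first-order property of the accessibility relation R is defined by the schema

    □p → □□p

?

transitivity: ∀x ∀y ∀z (Rxy ∧ Ryz → Rxz)

Suppose □p→□□p is valid. Take Rxy, Ryz and set V(p)={w : Rxw}. Then □p at x, so □□p at x, so □p at y, so p at z, i.e. Rxz.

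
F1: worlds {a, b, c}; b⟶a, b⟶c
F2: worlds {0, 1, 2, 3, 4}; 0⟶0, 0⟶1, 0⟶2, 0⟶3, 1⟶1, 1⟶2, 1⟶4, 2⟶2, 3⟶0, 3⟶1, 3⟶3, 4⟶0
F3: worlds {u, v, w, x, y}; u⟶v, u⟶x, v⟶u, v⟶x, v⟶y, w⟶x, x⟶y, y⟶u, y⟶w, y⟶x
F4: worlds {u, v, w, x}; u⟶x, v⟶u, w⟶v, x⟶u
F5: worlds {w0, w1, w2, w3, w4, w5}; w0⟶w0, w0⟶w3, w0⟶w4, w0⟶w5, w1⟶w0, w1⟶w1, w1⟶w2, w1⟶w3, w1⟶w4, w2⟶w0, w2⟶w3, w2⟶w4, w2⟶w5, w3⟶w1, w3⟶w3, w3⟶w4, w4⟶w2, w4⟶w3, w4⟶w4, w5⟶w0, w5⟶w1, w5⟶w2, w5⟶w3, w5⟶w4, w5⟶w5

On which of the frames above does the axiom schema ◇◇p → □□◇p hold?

F1

This is the axiom for a generalized confluence (Geach) condition; its first-order frame correspondent is ∀x ∀y ∀z ((xR²y ∧ xR²z) → ∃w (y = w ∧ zRw)).
F1: satisfies the condition.
F2: fails — 0R²0, 0R²1 but no w with 0=w and 1Rw.
F3: fails — uR²u, uR²u but no t with u=t and uRt.
F4: fails — uR²u, uR²u but no t with u=t and uRt.
F5: fails — w0R²w0, w0R²w3 but no w with w0=w and w3Rw.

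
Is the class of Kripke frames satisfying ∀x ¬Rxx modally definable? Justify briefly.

Not modally definable

Modal frame validity is preserved under surjective bounded morphisms.
The 3-cycle (worlds s,t,u with s→t→u→s) is irreflexive, and the map sending every world to a single reflexive point • is a surjective bounded morphism (forth: every edge maps to (•,•); back: every world has a successor). So any modal formula valid on the 3-cycle is also valid on the reflexive point, which is not irreflexive.
So the class is not modally definable.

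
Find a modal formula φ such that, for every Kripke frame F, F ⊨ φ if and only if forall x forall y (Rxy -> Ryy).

This is shift-reflexivity; the standard corresponding axiom is T□: □(□r → r).
Suppose □(□r→r) is valid. Take Rxy and set V(r)={w : Ryw}. Then at y, □r holds; since □(□r→r) at x, □r→r at y, so r at y, i.e. Ryy.

□(□r → r)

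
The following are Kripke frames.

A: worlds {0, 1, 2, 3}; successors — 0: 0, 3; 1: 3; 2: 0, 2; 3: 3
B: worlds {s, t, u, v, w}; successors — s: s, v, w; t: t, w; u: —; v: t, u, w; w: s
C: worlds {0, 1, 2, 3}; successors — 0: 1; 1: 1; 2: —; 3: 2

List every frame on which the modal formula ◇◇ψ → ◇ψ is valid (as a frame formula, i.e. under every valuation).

This is the axiom for transitivity; its first-order frame correspondent is ∀x ∀y ∀z (Rxy ∧ Ryz → Rxz).
A: fails — R20 and R03 but not R23.
B: fails — Rvw and Rws but not Rvs.
C: holds.

C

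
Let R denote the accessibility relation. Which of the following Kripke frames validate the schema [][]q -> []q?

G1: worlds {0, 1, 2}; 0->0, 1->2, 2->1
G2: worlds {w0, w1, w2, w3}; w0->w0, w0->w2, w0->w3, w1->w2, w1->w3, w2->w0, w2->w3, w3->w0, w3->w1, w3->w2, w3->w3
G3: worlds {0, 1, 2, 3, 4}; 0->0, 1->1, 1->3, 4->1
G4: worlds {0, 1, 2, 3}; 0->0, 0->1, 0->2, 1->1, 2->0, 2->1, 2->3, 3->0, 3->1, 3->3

G2, G3, G4

The schema corresponds to density: forall x forall y (Rxy -> exists z (Rxz & Rzy)).
G1: fails — R12 but no z with R1z and Rz2.
G2: condition met.
G3: condition met.
G4: condition met.
Valid on: G2, G3, G4.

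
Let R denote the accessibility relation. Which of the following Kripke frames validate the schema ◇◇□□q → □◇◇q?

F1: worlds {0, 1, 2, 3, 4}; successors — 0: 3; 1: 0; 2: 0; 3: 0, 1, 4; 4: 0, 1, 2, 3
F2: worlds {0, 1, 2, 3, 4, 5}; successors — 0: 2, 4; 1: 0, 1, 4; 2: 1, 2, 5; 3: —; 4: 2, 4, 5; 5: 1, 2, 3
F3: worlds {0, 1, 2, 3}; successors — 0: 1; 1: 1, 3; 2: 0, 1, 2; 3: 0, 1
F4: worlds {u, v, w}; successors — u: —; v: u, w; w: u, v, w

F3

The schema corresponds to a generalized confluence (Geach) condition: ∀x ∀y ∀z ((xR²y ∧ xRz) → ∃w (yR²w ∧ zR²w)).
F1: fails — 3R²0, 3R1 but no w with 0R²w and 1R²w.
F2: fails — 2R²3, 2R1 but no w with 3R²w and 1R²w.
F3: ✓.
F4: fails — vR²u, vRu but no t with uR²t and uR²t.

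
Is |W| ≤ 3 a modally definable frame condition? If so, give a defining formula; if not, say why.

No

If a class were modally definable it would be closed under disjoint unions (Goldblatt–Thomason).
Any modal formula valid on each of 4 disjoint one-world frames is valid on their disjoint union (validity is preserved under disjoint unions). Each one-world frame has |W|=1≤3, but the union has |W|=4.
So the class is not modally definable.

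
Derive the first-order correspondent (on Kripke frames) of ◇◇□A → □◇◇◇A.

∀x ∀y ∀z ((xR²y ∧ xRz) → ∃w (yRw ∧ zR³w))

This is a Sahlqvist (Geach-type) schema ◇^2□^1A → □^1◇^3A.
First-order correspondent: ∀x ∀y ∀z ((xR²y ∧ xRz) → ∃w (yRw ∧ zR³w)).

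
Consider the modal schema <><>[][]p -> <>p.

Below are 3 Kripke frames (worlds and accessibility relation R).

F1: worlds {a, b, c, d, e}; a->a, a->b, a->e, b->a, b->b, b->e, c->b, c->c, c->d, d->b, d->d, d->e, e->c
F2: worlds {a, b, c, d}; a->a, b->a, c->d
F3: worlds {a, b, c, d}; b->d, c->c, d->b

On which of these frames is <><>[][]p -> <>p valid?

This is the axiom for a generalized confluence (Geach) condition; its first-order frame correspondent is forall x forall y (x R^2 y -> exists w (y R^2 w & xRw)).
F1: satisfies the condition.
F2: satisfies the condition.
F3: fails — bR²b but no w with bR²w and bRw.

F1, F2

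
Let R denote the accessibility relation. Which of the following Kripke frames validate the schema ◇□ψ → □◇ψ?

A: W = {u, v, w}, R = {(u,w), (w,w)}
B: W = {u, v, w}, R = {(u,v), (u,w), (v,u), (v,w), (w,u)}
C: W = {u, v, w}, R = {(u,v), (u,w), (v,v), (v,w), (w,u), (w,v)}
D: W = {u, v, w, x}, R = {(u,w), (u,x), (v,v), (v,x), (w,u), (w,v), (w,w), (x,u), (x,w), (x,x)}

Frame correspondent (Sahlqvist): ∀x ∀y ∀z (Rxy ∧ Rxz → ∃w (Ryw ∧ Rzw)) — i.e. convergence.
A: ✓.
B: fails — Rvw and Rvu but w and u have no common successor.
C: ✓.
D: ✓.
Valid on: A, C, D.

A, C, D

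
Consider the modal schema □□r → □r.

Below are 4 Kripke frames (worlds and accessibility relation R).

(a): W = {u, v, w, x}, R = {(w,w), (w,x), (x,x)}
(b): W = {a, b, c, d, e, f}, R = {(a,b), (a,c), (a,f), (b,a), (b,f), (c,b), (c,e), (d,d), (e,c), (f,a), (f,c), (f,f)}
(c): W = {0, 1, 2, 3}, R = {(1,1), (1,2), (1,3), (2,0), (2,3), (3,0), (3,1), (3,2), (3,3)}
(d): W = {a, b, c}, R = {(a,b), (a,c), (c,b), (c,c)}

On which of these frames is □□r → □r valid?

Frame correspondent (Sahlqvist): ∀x ∀y (Rxy → ∃z (Rxz ∧ Rzy)) — i.e. density.
(a): holds.
(b): fails — Rec but no z with Rez and Rzc.
(c): holds.
(d): holds.
Valid on: (a), (c), (d).

(a), (c), (d)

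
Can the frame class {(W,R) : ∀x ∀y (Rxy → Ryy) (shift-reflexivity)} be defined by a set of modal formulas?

Definable; □(□r → r) defines it

The condition is shift-reflexivity. A defining modal formula is □(□r → r).
Suppose □(□r→r) is valid. Take Rxy and set V(r)={w : Ryw}. Then at y, □r holds; since □(□r→r) at x, □r→r at y, so r at y, i.e. Ryy.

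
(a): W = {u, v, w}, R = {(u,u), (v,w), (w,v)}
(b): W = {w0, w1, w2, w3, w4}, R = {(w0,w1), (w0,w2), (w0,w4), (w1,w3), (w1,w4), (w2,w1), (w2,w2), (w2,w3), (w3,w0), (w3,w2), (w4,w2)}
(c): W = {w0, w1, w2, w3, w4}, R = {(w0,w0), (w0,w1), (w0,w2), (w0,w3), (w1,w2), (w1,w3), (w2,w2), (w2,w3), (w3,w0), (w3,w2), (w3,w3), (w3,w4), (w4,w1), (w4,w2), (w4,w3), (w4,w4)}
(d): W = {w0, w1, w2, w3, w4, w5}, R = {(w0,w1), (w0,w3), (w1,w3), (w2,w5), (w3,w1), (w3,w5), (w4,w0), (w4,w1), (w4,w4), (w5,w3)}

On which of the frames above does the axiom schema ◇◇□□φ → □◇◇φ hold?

Frame correspondent (Sahlqvist): ∀x ∀y ∀z ((xR²y ∧ xRz) → ∃w (yR²w ∧ zR²w)) — i.e. a generalized confluence (Geach) condition.
(a): fails — vR²v, vRw but no t with vR²t and wR²t.
(b): holds.
(c): holds.
(d): fails — w0R²w1, w0Rw3 but no w with w1R²w and w3R²w.

(b), (c)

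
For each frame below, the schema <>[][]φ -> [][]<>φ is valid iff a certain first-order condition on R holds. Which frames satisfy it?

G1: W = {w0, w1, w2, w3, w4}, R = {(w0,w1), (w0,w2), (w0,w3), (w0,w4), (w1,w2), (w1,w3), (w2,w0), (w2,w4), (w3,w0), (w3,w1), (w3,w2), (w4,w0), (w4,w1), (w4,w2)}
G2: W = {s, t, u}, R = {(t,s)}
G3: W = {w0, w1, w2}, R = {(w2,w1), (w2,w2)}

The schema corresponds to a generalized confluence (Geach) condition: forall x forall y forall z ((xRy & x R^2 z) -> exists w (y R^2 w & zRw)).
G1: ✓.
G2: ✓.
G3: fails — w2Rw1, w2R²w1 but no w with w1R²w and w1Rw.

G1, G2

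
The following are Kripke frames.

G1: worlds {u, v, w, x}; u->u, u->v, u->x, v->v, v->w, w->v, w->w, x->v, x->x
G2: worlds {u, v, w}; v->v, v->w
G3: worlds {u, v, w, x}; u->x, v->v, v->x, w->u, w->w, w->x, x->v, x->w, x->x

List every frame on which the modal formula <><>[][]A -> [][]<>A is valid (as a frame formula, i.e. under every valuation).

G1, G3

This is the axiom for a generalized confluence (Geach) condition; its first-order frame correspondent is forall x forall y forall z ((x R^2 y & x R^2 z) -> exists w (y R^2 w & zRw)).
G1: condition met.
G2: fails — vR²v, vR²w but no t with vR²t and wRt.
G3: condition met.
Valid on: G1, G3.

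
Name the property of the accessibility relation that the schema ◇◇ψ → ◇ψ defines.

This is frame-equivalent to □ψ → □□ψ (substitute ¬ψ for ψ and contrapose).
Suppose □ψ→□□ψ is valid. Take Rxy, Ryz and set V(ψ)={w : Rxw}. Then □ψ at x, so □□ψ at x, so □ψ at y, so ψ at z, i.e. Rxz.

transitivity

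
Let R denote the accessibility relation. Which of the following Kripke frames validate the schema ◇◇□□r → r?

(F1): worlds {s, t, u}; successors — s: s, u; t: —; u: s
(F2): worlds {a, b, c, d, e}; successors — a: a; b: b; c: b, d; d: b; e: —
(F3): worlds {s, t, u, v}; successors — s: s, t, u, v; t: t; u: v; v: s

This is the axiom for a generalized confluence (Geach) condition; its first-order frame correspondent is ∀x ∀y (xR²y → ∃w (yR²w ∧ x = w)).
(F1): ✓.
(F2): fails — cR²b but no w with bR²w and c=w.
(F3): fails — sR²t but no w with tR²w and s=w.
Valid on: (F1).

(F1)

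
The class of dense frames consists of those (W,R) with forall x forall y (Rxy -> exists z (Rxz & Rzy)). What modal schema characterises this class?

□□p → □p

A defining formula is □□p → □p (the C4 axiom).
Suppose □□p→□p is valid. Take Rxy and set V(p)={w : xR²w}. Then □□p at x, so □p at x, so p at y, i.e. ∃z(Rxz∧Rzy).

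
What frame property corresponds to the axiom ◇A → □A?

Suppose ◇A→□A is valid. Take Rxy, Rxz and set V(A)={y}. Then ◇A at x, so □A at x, so A at z, i.e. z=y.
Conversely, any frame satisfying ∀x ∀y ∀z (Rxy ∧ Rxz → y = z) validates the schema.
So the correspondent is partial functionality.

partial functionality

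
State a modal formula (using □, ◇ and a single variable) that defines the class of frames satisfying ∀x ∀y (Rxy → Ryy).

A defining formula is □(□s → s) (the T□ axiom).
Suppose □(□s→s) is valid. Take Rxy and set V(s)={w : Ryw}. Then at y, □s holds; since □(□s→s) at x, □s→s at y, so s at y, i.e. Ryy.

□(□s → s)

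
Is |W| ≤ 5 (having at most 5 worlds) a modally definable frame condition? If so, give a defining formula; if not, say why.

Any modally definable frame class is closed under disjoint unions.
Any modal formula valid on each of 6 disjoint one-world frames is valid on their disjoint union (validity is preserved under disjoint unions). Each one-world frame has |W|=1≤5, but the union has |W|=6.
Hence having at most 5 worlds is not modally definable.

No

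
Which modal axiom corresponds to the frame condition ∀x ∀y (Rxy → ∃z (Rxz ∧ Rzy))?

□□ψ → □ψ

A defining formula is □□ψ → □ψ (the C4 axiom).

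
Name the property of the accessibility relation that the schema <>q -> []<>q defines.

The Euclidean property

This is the 5 axiom.
Its frame correspondent is the Euclidean property — forall x forall y forall z (Rxy & Rxz -> Ryz).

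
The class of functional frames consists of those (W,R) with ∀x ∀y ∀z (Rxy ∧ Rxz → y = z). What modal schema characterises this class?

◇s → □s

The condition is partial functionality. The CD schema ◇s → □s defines it.
Suppose ◇s→□s is valid. Take Rxy, Rxz and set V(s)={y}. Then ◇s at x, so □s at x, so s at z, i.e. z=y.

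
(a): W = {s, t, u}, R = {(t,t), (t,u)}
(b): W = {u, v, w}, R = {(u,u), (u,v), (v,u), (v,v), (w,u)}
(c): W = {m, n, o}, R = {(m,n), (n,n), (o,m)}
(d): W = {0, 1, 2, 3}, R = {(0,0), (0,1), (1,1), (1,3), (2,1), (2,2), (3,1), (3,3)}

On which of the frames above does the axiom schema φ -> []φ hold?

none

This is the axiom for a generalized confluence (Geach) condition; its first-order frame correspondent is forall x forall z (xRz -> exists w (x = w & z = w)).
(a): fails — tRu but t ≠ u.
(b): fails — uRv but u ≠ v.
(c): fails — mRn but m ≠ n.
(d): fails — 0R1 but 0 ≠ 1.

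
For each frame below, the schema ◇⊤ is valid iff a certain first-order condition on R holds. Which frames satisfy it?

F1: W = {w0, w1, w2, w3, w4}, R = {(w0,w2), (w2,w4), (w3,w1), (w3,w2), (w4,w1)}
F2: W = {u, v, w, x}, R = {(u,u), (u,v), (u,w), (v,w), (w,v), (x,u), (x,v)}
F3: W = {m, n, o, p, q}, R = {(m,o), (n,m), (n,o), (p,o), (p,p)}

Frame correspondent (Sahlqvist): ∀x ∃y Rxy — i.e. seriality.
F1: fails — world w1 has no successor.
F2: holds.
F3: fails — world o has no successor.
Valid on: F2.

F2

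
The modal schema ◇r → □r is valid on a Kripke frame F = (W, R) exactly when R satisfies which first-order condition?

Suppose ◇r→□r is valid. Take Rxy, Rxz and set V(r)={y}. Then ◇r at x, so □r at x, so r at z, i.e. z=y.

partial functionality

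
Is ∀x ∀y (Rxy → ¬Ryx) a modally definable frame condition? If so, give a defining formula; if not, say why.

Modal frame validity is preserved under surjective bounded morphisms.
The 3-cycle (worlds a,b,c with a→b→c→a) is asymmetric. Mapping every world to a single reflexive point • is a surjective bounded morphism, and the reflexive point is not asymmetric (R•• but asymmetry requires ¬R••).
So the class is not modally definable.

Not modally definable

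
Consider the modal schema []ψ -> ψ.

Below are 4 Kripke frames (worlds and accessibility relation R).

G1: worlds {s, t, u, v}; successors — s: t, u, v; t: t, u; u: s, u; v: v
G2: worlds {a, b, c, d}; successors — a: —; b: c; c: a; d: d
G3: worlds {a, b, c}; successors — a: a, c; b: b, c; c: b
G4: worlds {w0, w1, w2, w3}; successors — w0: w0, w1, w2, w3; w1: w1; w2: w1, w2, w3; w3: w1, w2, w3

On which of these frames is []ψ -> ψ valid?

The schema corresponds to reflexivity: forall x Rxx.
G1: fails — world s does not see itself.
G2: fails — world a does not see itself.
G3: fails — world c does not see itself.
G4: condition met.

G4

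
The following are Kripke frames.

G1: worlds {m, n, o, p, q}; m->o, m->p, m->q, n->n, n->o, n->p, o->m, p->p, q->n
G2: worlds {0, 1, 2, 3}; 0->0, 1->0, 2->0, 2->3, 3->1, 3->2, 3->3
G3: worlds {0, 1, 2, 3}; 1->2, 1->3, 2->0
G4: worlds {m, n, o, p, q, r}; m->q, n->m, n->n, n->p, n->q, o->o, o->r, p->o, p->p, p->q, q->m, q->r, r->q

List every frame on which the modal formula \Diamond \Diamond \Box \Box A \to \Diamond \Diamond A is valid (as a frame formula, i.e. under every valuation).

Frame correspondent (Sahlqvist): \forall x \forall y (x R^2 y \to \exists w (y R^2 w \wedge x R^2 w)) — i.e. a generalized confluence (Geach) condition.
G1: condition met.
G2: condition met.
G3: fails — 1R²0 but no w with 0R²w and 1R²w.
G4: condition met.

G1, G2, G4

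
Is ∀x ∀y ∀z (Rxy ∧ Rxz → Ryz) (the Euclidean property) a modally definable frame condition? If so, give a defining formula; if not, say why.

The condition is the Euclidean property. A defining modal formula is ◇r → □◇r.
Suppose ◇r→□◇r is valid. Take Rxy, Rxz and set V(r)={y}. Then ◇r at x, so □◇r at x, so ◇r at z, so some w with Rzw has r; w=y, i.e. Rzy. By symmetry of the argument, Ryz.

Yes — defined by ◇r → □◇r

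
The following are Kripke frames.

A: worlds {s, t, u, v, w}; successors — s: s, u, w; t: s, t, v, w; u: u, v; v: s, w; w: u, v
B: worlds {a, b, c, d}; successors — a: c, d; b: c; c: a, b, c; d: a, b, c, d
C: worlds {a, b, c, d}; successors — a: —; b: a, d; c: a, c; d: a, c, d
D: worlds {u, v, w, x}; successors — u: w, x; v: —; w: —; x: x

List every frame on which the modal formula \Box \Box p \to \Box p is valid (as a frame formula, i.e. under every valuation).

A, B, C

The schema corresponds to density: \forall x \forall y (Rxy \to \exists z (Rxz \wedge Rzy)).
A: ✓.
B: ✓.
C: ✓.
D: fails — Ruw but no z with Ruz and Rzw.
Valid on: A, B, C.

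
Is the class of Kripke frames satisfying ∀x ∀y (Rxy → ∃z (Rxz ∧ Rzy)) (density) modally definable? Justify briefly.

Definable; □□p → □p defines it

This is a Sahlqvist condition; the C4 axiom □□p → □p defines it.
Suppose □□p→□p is valid. Take Rxy and set V(p)={w : xR²w}. Then □□p at x, so □p at x, so p at y, i.e. ∃z(Rxz∧Rzy).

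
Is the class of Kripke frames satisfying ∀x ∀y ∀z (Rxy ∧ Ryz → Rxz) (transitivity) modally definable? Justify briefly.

Yes: it is transitivity, defined by the 4 schema □q → □□q.
Suppose □q→□□q is valid. Take Rxy, Ryz and set V(q)={w : Rxw}. Then □q at x, so □□q at x, so □q at y, so q at z, i.e. Rxz.

Yes — defined by □q → □□q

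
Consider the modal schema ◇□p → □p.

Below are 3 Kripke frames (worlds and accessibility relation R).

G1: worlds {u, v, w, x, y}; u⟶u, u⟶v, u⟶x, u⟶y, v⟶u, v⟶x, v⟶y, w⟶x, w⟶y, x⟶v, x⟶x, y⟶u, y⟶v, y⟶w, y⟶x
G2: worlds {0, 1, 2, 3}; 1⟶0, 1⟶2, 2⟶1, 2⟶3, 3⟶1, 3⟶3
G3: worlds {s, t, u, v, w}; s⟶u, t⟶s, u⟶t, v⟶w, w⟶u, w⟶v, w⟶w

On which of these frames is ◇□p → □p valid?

This is the axiom for the Euclidean property; its first-order frame correspondent is ∀x ∀y ∀z (Rxy ∧ Rxz → Ryz).
G1: fails — Ruv and Ruv but not Rvv.
G2: fails — R10 and R10 but not R00.
G3: fails — Rsu and Rsu but not Ruu.
Valid on no frame.

none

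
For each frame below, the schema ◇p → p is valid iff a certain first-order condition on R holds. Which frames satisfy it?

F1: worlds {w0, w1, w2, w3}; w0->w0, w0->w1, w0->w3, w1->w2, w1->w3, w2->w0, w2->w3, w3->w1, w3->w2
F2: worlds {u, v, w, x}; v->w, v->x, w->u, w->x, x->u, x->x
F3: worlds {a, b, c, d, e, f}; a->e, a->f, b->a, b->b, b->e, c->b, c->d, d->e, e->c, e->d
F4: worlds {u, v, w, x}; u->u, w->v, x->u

none

This is the axiom for a generalized confluence (Geach) condition; its first-order frame correspondent is ∀x ∀y (xRy → ∃w (y = w ∧ x = w)).
F1: fails — w0Rw1 but w1 ≠ w0.
F2: fails — vRw but w ≠ v.
F3: fails — aRe but e ≠ a.
F4: fails — wRv but v ≠ w.
Valid on no frame.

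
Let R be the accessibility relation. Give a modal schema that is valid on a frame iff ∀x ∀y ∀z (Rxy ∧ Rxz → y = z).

◇p → □p

This is partial functionality; the standard corresponding axiom is CD: ◇p → □p.
Suppose ◇p→□p is valid. Take Rxy, Rxz and set V(p)={y}. Then ◇p at x, so □p at x, so p at z, i.e. z=y.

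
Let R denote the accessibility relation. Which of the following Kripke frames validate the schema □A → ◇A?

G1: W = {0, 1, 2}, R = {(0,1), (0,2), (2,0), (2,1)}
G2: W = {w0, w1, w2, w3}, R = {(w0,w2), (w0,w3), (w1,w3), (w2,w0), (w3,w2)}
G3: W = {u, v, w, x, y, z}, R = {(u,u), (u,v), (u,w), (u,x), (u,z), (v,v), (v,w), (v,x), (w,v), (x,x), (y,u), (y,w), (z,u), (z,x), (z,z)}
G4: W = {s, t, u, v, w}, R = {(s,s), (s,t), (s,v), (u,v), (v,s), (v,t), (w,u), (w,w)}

G2, G3

This is the axiom for seriality; its first-order frame correspondent is ∀x ∃y Rxy.
G1: fails — world 1 has no successor.
G2: satisfies the condition.
G3: satisfies the condition.
G4: fails — world t has no successor.
Valid on: G2, G3.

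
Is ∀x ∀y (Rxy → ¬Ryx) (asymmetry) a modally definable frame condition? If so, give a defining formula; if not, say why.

Modal frame validity is preserved under surjective bounded morphisms.
The 4-cycle (worlds 0,1,2,3 with 0→1→2→3→0) is asymmetric. Mapping every world to a single reflexive point • is a surjective bounded morphism, and the reflexive point is not asymmetric (R•• but asymmetry requires ¬R••).
So no modal formula (or set of formulas) defines exactly the asymmetric frames.

No — not modally definable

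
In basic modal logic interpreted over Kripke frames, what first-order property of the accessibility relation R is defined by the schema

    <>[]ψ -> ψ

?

This schema is equivalent to the B axiom ψ → □◇ψ.
It corresponds to symmetry: forall x forall y (Rxy -> Ryx).

symmetry: forall x forall y (Rxy -> Ryx)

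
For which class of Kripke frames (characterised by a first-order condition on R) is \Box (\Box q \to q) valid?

Suppose □(□q→q) is valid. Take Rxy and set V(q)={w : Ryw}. Then at y, □q holds; since □(□q→q) at x, □q→q at y, so q at y, i.e. Ryy.
Conversely, any frame satisfying \forall x \forall y (Rxy \to Ryy) validates the schema.
Frame condition: \forall x \forall y (Rxy \to Ryy).

shift-reflexivity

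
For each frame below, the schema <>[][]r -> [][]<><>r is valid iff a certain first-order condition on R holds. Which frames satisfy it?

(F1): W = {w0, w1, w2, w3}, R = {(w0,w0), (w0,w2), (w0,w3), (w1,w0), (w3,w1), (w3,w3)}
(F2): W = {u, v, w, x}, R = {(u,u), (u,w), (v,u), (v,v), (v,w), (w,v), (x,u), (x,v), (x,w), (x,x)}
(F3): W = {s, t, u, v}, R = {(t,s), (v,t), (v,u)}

This is the axiom for a generalized confluence (Geach) condition; its first-order frame correspondent is forall x forall y forall z ((xRy & x R^2 z) -> exists w (y R^2 w & z R^2 w)).
(F1): fails — w0Rw0, w0R²w2 but no w with w0R²w and w2R²w.
(F2): ✓.
(F3): fails — vRt, vR²s but no w with tR²w and sR²w.
Valid on: (F2).

(F2)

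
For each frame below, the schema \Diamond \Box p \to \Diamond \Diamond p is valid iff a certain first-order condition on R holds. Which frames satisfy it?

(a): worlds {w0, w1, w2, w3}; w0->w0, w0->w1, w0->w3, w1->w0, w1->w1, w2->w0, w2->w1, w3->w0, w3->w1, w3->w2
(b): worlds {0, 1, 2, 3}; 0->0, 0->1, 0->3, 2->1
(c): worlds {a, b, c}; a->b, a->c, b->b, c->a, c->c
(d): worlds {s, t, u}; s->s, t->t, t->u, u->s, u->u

(a), (c), (d)

Frame correspondent (Sahlqvist): \forall x \forall y (xRy \to \exists w (yRw \wedge x R^2 w)) — i.e. a generalized confluence (Geach) condition.
(a): ✓.
(b): fails — 0R1 but no w with 1Rw and 0R²w.
(c): ✓.
(d): ✓.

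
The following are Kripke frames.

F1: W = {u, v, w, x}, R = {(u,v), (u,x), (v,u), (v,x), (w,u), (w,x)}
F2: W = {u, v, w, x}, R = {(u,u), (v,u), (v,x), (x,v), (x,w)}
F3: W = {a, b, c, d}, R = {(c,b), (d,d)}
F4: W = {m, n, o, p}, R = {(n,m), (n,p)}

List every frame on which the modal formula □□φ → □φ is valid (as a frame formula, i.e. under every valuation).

none

This is the axiom for density; its first-order frame correspondent is ∀x ∀y (Rxy → ∃z (Rxz ∧ Rzy)).
F1: fails — Ruv but no z with Ruz and Rzv.
F2: fails — Rxw but no z with Rxz and Rzw.
F3: fails — Rcb but no z with Rcz and Rzb.
F4: fails — Rnm but no z with Rnz and Rzm.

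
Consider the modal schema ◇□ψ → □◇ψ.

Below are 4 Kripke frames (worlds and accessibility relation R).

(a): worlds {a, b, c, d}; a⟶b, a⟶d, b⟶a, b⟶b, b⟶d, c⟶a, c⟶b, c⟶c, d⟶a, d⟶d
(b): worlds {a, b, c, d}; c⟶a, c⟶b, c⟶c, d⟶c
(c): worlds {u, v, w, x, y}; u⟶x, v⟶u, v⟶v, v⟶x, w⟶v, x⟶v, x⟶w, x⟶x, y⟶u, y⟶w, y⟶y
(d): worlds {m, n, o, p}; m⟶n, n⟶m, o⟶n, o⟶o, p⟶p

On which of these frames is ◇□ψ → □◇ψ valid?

The schema corresponds to convergence: ∀x ∀y ∀z (Rxy ∧ Rxz → ∃w (Ryw ∧ Rzw)).
(a): satisfies the condition.
(b): fails — Rca and Rca but a and a have no common successor.
(c): fails — Ryw and Ryy but w and y have no common successor.
(d): fails — Ron and Roo but n and o have no common successor.
Valid on: (a).

(a)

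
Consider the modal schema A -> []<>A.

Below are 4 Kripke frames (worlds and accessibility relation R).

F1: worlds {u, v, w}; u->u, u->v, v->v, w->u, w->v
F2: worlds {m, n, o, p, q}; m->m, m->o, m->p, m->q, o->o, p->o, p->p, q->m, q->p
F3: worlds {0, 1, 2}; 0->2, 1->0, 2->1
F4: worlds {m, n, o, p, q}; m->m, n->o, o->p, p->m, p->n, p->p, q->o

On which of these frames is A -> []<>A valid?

Frame correspondent (Sahlqvist): forall x forall y (Rxy -> Ryx) — i.e. symmetry.
F1: fails — Ruv but not Rvu.
F2: fails — Rpo but not Rop.
F3: fails — R10 but not R01.
F4: fails — Rop but not Rpo.

none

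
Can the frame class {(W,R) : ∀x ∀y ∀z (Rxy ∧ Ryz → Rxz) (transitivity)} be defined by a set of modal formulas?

This is a Sahlqvist condition; the 4 axiom □p → □□p defines it.
Suppose □p→□□p is valid. Take Rxy, Ryz and set V(p)={w : Rxw}. Then □p at x, so □□p at x, so □p at y, so p at z, i.e. Rxz.

Definable; □p → □□p defines it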